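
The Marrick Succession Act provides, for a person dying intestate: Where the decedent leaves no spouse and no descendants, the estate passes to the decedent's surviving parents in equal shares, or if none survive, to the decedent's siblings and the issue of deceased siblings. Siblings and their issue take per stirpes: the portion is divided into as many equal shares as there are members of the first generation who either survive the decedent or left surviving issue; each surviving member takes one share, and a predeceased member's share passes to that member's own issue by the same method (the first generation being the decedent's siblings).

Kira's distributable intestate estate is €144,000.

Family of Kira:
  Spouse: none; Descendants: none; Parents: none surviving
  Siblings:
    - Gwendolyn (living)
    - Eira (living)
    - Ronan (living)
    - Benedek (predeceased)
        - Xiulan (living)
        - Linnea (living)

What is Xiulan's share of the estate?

The entire €144,000 passes to the siblings and their issue.
That amount (€144,000) is divided into 4 shares of €36,000: Gwendolyn, Eira, and Ronan each take €36,000; Benedek's €36,000 share passes to Benedek's issue.
Benedek's share (€36,000) is divided into 2 shares of €18,000: Xiulan and Linnea each take €18,000.

Xiulan receives €18,000.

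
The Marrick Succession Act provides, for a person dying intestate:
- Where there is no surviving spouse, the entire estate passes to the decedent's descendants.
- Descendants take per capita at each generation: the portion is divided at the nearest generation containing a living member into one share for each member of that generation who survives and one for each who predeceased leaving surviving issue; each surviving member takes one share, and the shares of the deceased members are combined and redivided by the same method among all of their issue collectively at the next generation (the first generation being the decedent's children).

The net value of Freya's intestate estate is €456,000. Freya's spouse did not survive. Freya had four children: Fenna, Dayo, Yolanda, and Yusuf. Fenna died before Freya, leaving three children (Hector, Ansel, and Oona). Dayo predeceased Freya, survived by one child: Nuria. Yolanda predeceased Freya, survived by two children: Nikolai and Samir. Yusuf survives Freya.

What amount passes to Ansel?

Ansel receives €57,000.

The entire €456,000 passes to the descendants.
That amount (€456,000) is divided at the children's generation into 4 shares of €114,000. Yusuf takes €114,000. The 3 shares of the deceased (Fenna, Dayo, and Yolanda) are combined into a pool of €342,000.
That pool (€342,000) is divided at the grandchildren's generation equally among Hector, Ansel, Oona, Nuria, Nikolai, and Samir: €57,000 each.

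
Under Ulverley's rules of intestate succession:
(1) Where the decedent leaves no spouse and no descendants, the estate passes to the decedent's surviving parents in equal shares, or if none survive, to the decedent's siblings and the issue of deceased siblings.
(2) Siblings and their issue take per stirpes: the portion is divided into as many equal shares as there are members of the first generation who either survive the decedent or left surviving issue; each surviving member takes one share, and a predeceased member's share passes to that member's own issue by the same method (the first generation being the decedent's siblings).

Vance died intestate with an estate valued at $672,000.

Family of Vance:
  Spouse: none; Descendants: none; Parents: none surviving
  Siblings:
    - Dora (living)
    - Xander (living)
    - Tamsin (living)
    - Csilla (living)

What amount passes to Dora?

The entire $672,000 passes to the siblings and their issue.
That amount ($672,000) is divided into 4 shares of $168,000: Dora, Xander, Tamsin, and Csilla each take $168,000.

Dora receives $168,000.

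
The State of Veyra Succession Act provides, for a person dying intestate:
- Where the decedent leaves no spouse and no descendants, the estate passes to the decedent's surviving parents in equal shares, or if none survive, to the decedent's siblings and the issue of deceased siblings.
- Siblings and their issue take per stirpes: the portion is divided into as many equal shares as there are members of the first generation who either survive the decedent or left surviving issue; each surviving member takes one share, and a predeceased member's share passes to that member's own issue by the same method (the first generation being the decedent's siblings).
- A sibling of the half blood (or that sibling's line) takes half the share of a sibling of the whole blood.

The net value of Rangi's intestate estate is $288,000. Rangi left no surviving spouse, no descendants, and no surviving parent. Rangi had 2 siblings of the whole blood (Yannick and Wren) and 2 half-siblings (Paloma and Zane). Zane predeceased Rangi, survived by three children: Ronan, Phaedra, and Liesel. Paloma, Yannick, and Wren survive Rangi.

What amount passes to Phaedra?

Phaedra receives $16,000.

The entire $288,000 passes to the siblings and their issue.
Counting each half-blood sibling's line as half a unit, there are 3 units in $288,000, so one unit is $96,000. Whole-blood lines (Yannick and Wren) take $96,000 each; half-blood lines (Paloma and Zane) take $48,000 each.
Zane's share ($48,000) is divided into 3 shares of $16,000: Ronan, Phaedra, and Liesel each take $16,000.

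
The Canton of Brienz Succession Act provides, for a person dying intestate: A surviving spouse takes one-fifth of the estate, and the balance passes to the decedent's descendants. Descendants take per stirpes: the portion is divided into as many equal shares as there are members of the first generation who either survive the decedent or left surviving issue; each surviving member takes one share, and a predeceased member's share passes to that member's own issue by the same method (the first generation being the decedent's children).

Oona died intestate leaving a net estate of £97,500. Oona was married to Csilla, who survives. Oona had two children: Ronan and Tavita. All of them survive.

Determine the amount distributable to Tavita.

Tavita receives £39,000.

Csilla takes one-fifth of £97,500 = £19,500. The remaining £78,000 passes to the descendants.
The descendants' portion (£78,000) is divided into 2 shares of £39,000: Ronan and Tavita each take £39,000.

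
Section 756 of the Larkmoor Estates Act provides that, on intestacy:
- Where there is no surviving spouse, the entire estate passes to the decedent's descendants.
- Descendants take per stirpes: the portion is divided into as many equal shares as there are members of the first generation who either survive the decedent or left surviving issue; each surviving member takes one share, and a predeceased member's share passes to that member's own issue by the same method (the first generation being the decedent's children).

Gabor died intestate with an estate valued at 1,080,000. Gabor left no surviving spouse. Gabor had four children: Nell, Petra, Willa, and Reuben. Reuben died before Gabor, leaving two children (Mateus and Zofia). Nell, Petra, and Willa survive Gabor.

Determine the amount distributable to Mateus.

Mateus receives 135,000.

The entire 1,080,000 passes to the descendants.
That amount (1,080,000) is divided into 4 shares of 270,000: Nell, Petra, and Willa each take 270,000; Reuben's 270,000 share passes to Reuben's issue.
Reuben's share (270,000) is divided into 2 shares of 135,000: Mateus and Zofia each take 135,000.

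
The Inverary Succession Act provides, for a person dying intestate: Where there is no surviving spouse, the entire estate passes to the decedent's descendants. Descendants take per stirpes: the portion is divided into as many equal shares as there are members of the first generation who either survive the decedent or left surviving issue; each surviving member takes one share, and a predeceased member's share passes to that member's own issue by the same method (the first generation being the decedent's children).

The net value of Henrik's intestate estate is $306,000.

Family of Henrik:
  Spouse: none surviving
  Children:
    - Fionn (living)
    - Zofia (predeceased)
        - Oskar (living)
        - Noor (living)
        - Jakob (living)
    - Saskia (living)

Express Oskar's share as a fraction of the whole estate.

The entire $306,000 passes to the descendants.
That amount ($306,000) is divided into 3 shares of $102,000: Fionn and Saskia each take $102,000; Zofia's $102,000 share passes to Zofia's issue.
Zofia's share ($102,000) is divided into 3 shares of $34,000: Oskar, Noor, and Jakob each take $34,000.

Oskar receives 1/9 of the estate.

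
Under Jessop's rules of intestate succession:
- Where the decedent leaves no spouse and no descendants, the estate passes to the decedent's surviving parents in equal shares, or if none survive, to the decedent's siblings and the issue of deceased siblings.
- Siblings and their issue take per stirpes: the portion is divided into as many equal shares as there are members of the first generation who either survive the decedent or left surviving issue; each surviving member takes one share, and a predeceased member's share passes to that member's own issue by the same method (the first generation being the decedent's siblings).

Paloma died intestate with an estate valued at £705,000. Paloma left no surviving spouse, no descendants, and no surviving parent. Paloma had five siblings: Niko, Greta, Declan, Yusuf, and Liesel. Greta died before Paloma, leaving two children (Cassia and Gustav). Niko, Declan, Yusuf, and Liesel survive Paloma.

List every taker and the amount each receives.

The entire £705,000 passes to the siblings and their issue.
That amount (£705,000) is divided into 5 shares of £141,000: Niko, Declan, Yusuf, and Liesel each take £141,000; Greta's £141,000 share passes to Greta's issue.
Greta's share (£141,000) is divided into 2 shares of £70,500: Cassia and Gustav each take £70,500.

Niko: £141,000; Cassia: £70,500; Gustav: £70,500; Declan: £141,000; Yusuf: £141,000; Liesel: £141,000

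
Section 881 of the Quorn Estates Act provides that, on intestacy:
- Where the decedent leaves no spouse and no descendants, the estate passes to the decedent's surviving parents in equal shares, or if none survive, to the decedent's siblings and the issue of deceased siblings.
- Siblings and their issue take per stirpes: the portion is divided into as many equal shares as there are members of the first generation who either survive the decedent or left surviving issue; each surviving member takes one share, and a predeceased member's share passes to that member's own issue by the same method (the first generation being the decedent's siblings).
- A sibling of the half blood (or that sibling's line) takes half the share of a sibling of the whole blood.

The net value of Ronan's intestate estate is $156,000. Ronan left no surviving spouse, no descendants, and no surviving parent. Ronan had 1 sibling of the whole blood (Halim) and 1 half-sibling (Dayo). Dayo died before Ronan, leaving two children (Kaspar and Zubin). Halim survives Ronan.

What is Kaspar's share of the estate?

Kaspar receives $26,000.

The entire $156,000 passes to the siblings and their issue.
Counting each half-blood sibling's line as half a unit, there are 3/2 units in $156,000, so one unit is $104,000. Whole-blood lines (Halim) take $104,000 each; half-blood lines (Dayo) take $52,000 each.
Dayo's share ($52,000) is divided into 2 shares of $26,000: Kaspar and Zubin each take $26,000.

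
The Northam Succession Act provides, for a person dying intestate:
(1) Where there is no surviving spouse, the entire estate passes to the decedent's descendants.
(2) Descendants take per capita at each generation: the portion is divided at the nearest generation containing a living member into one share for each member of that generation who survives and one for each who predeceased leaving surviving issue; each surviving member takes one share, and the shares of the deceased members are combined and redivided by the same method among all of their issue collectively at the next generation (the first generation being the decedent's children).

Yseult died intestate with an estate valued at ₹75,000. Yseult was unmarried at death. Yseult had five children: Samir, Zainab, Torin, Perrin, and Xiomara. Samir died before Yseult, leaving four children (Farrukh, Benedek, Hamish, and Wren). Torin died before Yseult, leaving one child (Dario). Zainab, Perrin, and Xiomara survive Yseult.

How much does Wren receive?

The entire ₹75,000 passes to the descendants.
That amount (₹75,000) is divided at the children's generation into 5 shares of ₹15,000. Zainab, Perrin, and Xiomara each take ₹15,000. The 2 shares of the deceased (Samir and Torin) are combined into a pool of ₹30,000.
That pool (₹30,000) is divided at the grandchildren's generation equally among Farrukh, Benedek, Hamish, Wren, and Dario: ₹6,000 each.

Wren receives ₹6,000.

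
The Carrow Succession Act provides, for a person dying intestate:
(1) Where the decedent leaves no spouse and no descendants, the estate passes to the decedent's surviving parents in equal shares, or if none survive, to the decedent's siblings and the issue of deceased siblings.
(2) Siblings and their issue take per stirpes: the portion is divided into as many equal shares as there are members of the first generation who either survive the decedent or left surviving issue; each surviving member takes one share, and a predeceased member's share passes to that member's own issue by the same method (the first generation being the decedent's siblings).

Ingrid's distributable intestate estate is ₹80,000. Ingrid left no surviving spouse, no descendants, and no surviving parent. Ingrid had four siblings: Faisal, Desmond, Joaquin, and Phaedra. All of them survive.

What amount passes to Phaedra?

Phaedra receives ₹20,000.

The entire ₹80,000 passes to the siblings and their issue.
That amount (₹80,000) is divided into 4 shares of ₹20,000: Faisal, Desmond, Joaquin, and Phaedra each take ₹20,000.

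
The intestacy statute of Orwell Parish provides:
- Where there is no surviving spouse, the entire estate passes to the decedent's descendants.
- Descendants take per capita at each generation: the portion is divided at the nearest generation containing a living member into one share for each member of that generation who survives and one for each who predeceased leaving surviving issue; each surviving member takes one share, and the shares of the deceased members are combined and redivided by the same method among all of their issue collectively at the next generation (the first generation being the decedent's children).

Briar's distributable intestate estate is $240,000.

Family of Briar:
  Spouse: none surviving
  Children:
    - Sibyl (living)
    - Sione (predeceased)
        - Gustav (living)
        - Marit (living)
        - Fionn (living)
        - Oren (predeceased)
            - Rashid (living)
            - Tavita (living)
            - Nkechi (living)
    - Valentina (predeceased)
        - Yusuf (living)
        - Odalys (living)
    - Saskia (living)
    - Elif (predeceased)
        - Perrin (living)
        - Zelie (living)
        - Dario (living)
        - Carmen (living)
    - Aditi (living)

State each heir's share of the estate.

Sibyl: $40,000; Gustav: $12,000; Marit: $12,000; Fionn: $12,000; Rashid: $4,000; Tavita: $4,000; Nkechi: $4,000; Yusuf: $12,000; Odalys: $12,000; Saskia: $40,000; Perrin: $12,000; Zelie: $12,000; Dario: $12,000; Carmen: $12,000; Aditi: $40,000

The entire $240,000 passes to the descendants.
That amount ($240,000) is divided at the children's generation into 6 shares of $40,000. Sibyl, Saskia, and Aditi each take $40,000. The 3 shares of the deceased (Sione, Valentina, and Elif) are combined into a pool of $120,000.
That pool ($120,000) is divided at the grandchildren's generation into 10 shares of $12,000. Gustav, Marit, Fionn, Yusuf, Odalys, Perrin, Zelie, Dario, and Carmen each take $12,000. The remaining share for the deceased Oren ($12,000) is carried to the next generation.
That pool ($12,000) is divided at the great-grandchildren's generation equally among Rashid, Tavita, and Nkechi: $4,000 each.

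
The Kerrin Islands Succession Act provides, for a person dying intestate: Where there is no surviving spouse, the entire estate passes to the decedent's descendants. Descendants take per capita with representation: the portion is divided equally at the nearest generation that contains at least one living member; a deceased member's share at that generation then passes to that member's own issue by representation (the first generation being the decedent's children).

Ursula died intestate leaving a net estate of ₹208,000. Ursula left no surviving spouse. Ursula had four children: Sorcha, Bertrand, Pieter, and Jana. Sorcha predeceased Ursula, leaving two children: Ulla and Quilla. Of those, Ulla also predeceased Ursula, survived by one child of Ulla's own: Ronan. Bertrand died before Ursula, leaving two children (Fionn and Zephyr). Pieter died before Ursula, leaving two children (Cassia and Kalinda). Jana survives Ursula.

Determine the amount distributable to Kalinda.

Kalinda receives ₹26,000.

The entire ₹208,000 passes to the descendants.
That amount (₹208,000) is divided into 4 shares of ₹52,000: Jana takes ₹52,000; Sorcha's ₹52,000 share passes to Sorcha's issue; Bertrand's ₹52,000 share passes to Bertrand's issue; Pieter's ₹52,000 share passes to Pieter's issue.
Sorcha's share (₹52,000) is divided into 2 shares of ₹26,000: Quilla takes ₹26,000; Ulla's ₹26,000 share passes to Ulla's issue.
Ulla's share (₹26,000) passes entirely to Ronan.
Bertrand's share (₹52,000) is divided into 2 shares of ₹26,000: Fionn and Zephyr each take ₹26,000.
Pieter's share (₹52,000) is divided into 2 shares of ₹26,000: Cassia and Kalinda each take ₹26,000.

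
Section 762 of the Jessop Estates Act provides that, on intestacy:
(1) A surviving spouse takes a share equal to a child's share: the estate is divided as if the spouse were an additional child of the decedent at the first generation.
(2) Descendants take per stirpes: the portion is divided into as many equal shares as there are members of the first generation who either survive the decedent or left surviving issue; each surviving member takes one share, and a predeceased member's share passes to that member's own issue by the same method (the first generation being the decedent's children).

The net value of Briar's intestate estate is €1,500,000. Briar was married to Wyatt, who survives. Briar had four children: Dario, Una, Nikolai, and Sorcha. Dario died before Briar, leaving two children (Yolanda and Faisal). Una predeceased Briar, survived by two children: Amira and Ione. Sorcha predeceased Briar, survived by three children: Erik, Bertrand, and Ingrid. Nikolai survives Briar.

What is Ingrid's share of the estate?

Ingrid receives €100,000.

The spouse counts as an additional share at the children's level, so there are 5 primary shares of €300,000. Wyatt takes one such share (€300,000).
The children's combined portion (€1,200,000) is divided into 4 shares of €300,000: Nikolai takes €300,000; Dario's €300,000 share passes to Dario's issue; Una's €300,000 share passes to Una's issue; Sorcha's €300,000 share passes to Sorcha's issue.
Dario's share (€300,000) is divided into 2 shares of €150,000: Yolanda and Faisal each take €150,000.
Una's share (€300,000) is divided into 2 shares of €150,000: Amira and Ione each take €150,000.
Sorcha's share (€300,000) is divided into 3 shares of €100,000: Erik, Bertrand, and Ingrid each take €100,000.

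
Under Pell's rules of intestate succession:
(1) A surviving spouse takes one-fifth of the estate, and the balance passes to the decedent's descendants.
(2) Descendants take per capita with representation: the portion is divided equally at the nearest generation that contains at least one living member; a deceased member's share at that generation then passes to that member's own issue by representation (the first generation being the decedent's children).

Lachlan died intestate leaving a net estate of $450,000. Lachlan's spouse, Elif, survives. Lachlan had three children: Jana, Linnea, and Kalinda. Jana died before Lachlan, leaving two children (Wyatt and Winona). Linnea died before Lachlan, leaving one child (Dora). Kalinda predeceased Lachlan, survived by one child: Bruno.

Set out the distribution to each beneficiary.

Elif: $90,000; Wyatt: $90,000; Winona: $90,000; Dora: $90,000; Bruno: $90,000

Elif takes one-fifth of $450,000 = $90,000. The remaining $360,000 passes to the descendants.
No child survives, so the initial division is made at the grandchildren's generation.
The descendants' portion ($360,000) is divided into 4 shares of $90,000: Wyatt, Winona, Dora, and Bruno each take $90,000.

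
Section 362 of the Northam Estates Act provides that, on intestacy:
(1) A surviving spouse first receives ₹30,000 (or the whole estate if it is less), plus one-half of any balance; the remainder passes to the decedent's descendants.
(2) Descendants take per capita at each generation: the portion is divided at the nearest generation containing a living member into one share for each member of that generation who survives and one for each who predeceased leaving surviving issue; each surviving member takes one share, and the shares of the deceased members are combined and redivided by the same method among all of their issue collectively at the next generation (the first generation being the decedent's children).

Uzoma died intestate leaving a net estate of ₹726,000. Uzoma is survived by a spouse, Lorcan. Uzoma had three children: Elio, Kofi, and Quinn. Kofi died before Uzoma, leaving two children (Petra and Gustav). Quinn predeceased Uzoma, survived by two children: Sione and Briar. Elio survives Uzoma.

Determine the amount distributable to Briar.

Briar receives ₹58,000.

Lorcan first takes ₹30,000, leaving a balance of ₹696,000. Lorcan then takes one-half of the balance (₹348,000), for a total of ₹378,000. The remaining ₹348,000 passes to the descendants.
The descendants' portion (₹348,000) is divided at the children's generation into 3 shares of ₹116,000. Elio takes ₹116,000. The 2 shares of the deceased (Kofi and Quinn) are combined into a pool of ₹232,000.
That pool (₹232,000) is divided at the grandchildren's generation equally among Petra, Gustav, Sione, and Briar: ₹58,000 each.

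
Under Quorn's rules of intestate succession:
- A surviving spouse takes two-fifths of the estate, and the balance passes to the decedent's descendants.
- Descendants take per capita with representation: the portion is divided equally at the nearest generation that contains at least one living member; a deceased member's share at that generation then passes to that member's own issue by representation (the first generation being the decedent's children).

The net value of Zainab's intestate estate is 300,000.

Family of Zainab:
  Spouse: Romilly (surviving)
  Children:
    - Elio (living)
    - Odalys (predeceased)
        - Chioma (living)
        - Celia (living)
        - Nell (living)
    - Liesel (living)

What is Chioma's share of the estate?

Romilly takes two-fifths of 300,000 = 120,000. The remaining 180,000 passes to the descendants.
The descendants' portion (180,000) is divided into 3 shares of 60,000: Elio and Liesel each take 60,000; Odalys's 60,000 share passes to Odalys's issue.
Odalys's share (60,000) is divided into 3 shares of 20,000: Chioma, Celia, and Nell each take 20,000.

Chioma receives 20,000.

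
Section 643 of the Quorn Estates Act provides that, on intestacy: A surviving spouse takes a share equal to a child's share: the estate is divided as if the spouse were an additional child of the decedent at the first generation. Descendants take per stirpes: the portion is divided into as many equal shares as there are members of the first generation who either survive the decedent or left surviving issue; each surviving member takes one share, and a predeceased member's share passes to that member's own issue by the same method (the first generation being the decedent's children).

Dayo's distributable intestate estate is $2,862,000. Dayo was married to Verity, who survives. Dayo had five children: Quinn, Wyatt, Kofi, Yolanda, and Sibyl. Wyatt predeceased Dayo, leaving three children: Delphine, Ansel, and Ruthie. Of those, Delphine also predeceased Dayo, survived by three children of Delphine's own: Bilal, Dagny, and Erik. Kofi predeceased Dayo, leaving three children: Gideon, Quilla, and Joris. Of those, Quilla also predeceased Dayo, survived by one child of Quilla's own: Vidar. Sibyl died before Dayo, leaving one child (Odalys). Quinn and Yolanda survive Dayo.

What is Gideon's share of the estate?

The spouse counts as an additional share at the children's level, so there are 6 primary shares of $477,000. Verity takes one such share ($477,000).
The children's combined portion ($2,385,000) is divided into 5 shares of $477,000: Quinn and Yolanda each take $477,000; Wyatt's $477,000 share passes to Wyatt's issue; Kofi's $477,000 share passes to Kofi's issue; Sibyl's $477,000 share passes to Sibyl's issue.
Wyatt's share ($477,000) is divided into 3 shares of $159,000: Ansel and Ruthie each take $159,000; Delphine's $159,000 share passes to Delphine's issue.
Delphine's share ($159,000) is divided into 3 shares of $53,000: Bilal, Dagny, and Erik each take $53,000.
Kofi's share ($477,000) is divided into 3 shares of $159,000: Gideon and Joris each take $159,000; Quilla's $159,000 share passes to Quilla's issue.
Quilla's share ($159,000) passes entirely to Vidar.
Sibyl's share ($477,000) passes entirely to Odalys.

Gideon receives $159,000.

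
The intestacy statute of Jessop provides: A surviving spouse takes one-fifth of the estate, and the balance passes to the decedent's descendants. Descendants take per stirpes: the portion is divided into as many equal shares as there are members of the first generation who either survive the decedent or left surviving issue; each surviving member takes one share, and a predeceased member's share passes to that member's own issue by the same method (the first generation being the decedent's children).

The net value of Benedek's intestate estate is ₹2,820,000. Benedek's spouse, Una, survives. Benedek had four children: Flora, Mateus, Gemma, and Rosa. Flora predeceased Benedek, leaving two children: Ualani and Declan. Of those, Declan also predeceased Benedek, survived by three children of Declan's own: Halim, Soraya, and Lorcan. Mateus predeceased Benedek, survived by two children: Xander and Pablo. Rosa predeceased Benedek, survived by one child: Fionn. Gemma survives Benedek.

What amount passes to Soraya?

Soraya receives ₹94,000.

Una takes one-fifth of ₹2,820,000 = ₹564,000. The remaining ₹2,256,000 passes to the descendants.
The descendants' portion (₹2,256,000) is divided into 4 shares of ₹564,000: Gemma takes ₹564,000; Flora's ₹564,000 share passes to Flora's issue; Mateus's ₹564,000 share passes to Mateus's issue; Rosa's ₹564,000 share passes to Rosa's issue.
Flora's share (₹564,000) is divided into 2 shares of ₹282,000: Ualani takes ₹282,000; Declan's ₹282,000 share passes to Declan's issue.
Declan's share (₹282,000) is divided into 3 shares of ₹94,000: Halim, Soraya, and Lorcan each take ₹94,000.
Mateus's share (₹564,000) is divided into 2 shares of ₹282,000: Xander and Pablo each take ₹282,000.
Rosa's share (₹564,000) passes entirely to Fionn.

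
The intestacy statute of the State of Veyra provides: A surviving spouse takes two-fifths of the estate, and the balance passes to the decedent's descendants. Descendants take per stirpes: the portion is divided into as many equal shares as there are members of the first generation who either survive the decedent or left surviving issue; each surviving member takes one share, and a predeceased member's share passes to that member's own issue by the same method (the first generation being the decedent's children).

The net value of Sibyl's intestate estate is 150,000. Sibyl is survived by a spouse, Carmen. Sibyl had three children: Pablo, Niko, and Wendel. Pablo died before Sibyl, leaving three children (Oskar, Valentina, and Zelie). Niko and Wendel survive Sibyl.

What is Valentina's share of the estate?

Carmen takes two-fifths of 150,000 = 60,000. The remaining 90,000 passes to the descendants.
The descendants' portion (90,000) is divided into 3 shares of 30,000: Niko and Wendel each take 30,000; Pablo's 30,000 share passes to Pablo's issue.
Pablo's share (30,000) is divided into 3 shares of 10,000: Oskar, Valentina, and Zelie each take 10,000.

Valentina receives 10,000.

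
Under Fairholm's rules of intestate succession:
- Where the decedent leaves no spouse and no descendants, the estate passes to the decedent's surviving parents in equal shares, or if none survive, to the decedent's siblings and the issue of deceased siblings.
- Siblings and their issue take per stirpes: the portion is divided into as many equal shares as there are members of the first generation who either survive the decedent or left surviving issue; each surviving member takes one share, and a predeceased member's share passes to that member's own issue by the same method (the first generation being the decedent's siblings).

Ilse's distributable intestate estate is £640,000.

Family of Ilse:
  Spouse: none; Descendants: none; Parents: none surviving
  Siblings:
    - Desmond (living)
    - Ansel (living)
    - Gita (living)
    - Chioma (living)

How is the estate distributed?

Desmond: £160,000; Ansel: £160,000; Gita: £160,000; Chioma: £160,000

The entire £640,000 passes to the siblings and their issue.
That amount (£640,000) is divided into 4 shares of £160,000: Desmond, Ansel, Gita, and Chioma each take £160,000.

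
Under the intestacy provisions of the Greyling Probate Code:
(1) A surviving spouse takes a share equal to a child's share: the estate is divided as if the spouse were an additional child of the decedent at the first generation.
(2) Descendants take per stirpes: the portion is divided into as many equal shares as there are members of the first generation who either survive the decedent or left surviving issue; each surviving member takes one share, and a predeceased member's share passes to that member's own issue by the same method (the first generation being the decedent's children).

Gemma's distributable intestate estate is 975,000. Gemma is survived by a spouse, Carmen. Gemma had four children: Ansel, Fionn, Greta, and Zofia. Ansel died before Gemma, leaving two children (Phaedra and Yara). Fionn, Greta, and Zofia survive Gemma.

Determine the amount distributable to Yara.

Yara receives 97,500.

The spouse counts as an additional share at the children's level, so there are 5 primary shares of 195,000. Carmen takes one such share (195,000).
The children's combined portion (780,000) is divided into 4 shares of 195,000: Fionn, Greta, and Zofia each take 195,000; Ansel's 195,000 share passes to Ansel's issue.
Ansel's share (195,000) is divided into 2 shares of 97,500: Phaedra and Yara each take 97,500.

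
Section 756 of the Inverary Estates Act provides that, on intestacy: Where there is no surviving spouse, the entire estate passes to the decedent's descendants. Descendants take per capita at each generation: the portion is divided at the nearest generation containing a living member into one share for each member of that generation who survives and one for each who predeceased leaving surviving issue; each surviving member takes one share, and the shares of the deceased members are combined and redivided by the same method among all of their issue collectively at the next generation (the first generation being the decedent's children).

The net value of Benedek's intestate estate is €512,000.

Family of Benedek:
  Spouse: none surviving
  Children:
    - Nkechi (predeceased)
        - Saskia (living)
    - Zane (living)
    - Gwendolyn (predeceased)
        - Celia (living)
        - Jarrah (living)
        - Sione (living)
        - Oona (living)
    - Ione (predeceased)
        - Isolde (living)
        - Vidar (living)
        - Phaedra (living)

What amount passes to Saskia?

The entire €512,000 passes to the descendants.
That amount (€512,000) is divided at the children's generation into 4 shares of €128,000. Zane takes €128,000. The 3 shares of the deceased (Nkechi, Gwendolyn, and Ione) are combined into a pool of €384,000.
That pool (€384,000) is divided at the grandchildren's generation equally among Saskia, Celia, Jarrah, Sione, Oona, Isolde, Vidar, and Phaedra: €48,000 each.

Saskia receives €48,000.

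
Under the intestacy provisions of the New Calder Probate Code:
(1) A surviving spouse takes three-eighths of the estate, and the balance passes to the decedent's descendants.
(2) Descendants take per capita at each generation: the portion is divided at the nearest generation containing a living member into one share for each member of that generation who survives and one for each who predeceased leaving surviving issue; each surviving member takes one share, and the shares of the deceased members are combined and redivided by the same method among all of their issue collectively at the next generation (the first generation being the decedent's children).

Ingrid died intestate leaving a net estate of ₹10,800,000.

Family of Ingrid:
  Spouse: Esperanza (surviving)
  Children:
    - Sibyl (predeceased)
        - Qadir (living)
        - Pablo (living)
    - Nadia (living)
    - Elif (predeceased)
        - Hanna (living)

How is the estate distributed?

Esperanza takes three-eighths of ₹10,800,000 = ₹4,050,000. The remaining ₹6,750,000 passes to the descendants.
The descendants' portion (₹6,750,000) is divided at the children's generation into 3 shares of ₹2,250,000. Nadia takes ₹2,250,000. The 2 shares of the deceased (Sibyl and Elif) are combined into a pool of ₹4,500,000.
That pool (₹4,500,000) is divided at the grandchildren's generation equally among Qadir, Pablo, and Hanna: ₹1,500,000 each.

Esperanza: ₹4,050,000; Qadir: ₹1,500,000; Pablo: ₹1,500,000; Nadia: ₹2,250,000; Hanna: ₹1,500,000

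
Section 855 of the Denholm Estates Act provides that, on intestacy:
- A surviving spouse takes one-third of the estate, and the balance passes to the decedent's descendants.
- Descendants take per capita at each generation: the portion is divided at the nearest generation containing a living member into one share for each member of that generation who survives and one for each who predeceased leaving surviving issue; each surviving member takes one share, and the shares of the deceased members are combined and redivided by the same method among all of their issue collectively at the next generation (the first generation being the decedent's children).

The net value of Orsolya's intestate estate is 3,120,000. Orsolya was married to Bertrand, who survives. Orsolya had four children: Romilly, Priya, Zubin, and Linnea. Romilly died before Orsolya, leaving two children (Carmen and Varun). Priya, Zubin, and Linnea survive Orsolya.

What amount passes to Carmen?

Bertrand takes one-third of 3,120,000 = 1,040,000. The remaining 2,080,000 passes to the descendants.
The descendants' portion (2,080,000) is divided at the children's generation into 4 shares of 520,000. Priya, Zubin, and Linnea each take 520,000. The remaining share for the deceased Romilly (520,000) is carried to the next generation.
That pool (520,000) is divided at the grandchildren's generation equally among Carmen and Varun: 260,000 each.

Carmen receives 260,000.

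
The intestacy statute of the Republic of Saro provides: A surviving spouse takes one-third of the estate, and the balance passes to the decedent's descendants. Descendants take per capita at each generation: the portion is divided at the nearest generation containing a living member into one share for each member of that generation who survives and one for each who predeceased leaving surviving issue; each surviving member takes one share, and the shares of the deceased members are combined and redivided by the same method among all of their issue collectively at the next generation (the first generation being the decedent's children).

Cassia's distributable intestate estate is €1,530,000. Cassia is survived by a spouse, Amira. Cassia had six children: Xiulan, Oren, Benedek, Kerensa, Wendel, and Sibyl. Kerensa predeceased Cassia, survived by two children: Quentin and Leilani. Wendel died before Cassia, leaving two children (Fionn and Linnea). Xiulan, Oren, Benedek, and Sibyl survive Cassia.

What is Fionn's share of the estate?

Amira takes one-third of €1,530,000 = €510,000. The remaining €1,020,000 passes to the descendants.
The descendants' portion (€1,020,000) is divided at the children's generation into 6 shares of €170,000. Xiulan, Oren, Benedek, and Sibyl each take €170,000. The 2 shares of the deceased (Kerensa and Wendel) are combined into a pool of €340,000.
That pool (€340,000) is divided at the grandchildren's generation equally among Quentin, Leilani, Fionn, and Linnea: €85,000 each.

Fionn receives €85,000.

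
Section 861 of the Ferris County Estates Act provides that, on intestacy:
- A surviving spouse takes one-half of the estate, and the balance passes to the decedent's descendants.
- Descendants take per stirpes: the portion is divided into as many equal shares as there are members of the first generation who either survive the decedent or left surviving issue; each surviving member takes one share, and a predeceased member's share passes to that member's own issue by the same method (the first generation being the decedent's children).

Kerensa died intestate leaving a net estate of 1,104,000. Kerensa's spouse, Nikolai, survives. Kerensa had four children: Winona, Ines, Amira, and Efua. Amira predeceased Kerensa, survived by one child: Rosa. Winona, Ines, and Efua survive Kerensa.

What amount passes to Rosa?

Nikolai takes one-half of 1,104,000 = 552,000. The remaining 552,000 passes to the descendants.
The descendants' portion (552,000) is divided into 4 shares of 138,000: Winona, Ines, and Efua each take 138,000; Amira's 138,000 share passes to Amira's issue.
Amira's share (138,000) passes entirely to Rosa.

Rosa receives 138,000.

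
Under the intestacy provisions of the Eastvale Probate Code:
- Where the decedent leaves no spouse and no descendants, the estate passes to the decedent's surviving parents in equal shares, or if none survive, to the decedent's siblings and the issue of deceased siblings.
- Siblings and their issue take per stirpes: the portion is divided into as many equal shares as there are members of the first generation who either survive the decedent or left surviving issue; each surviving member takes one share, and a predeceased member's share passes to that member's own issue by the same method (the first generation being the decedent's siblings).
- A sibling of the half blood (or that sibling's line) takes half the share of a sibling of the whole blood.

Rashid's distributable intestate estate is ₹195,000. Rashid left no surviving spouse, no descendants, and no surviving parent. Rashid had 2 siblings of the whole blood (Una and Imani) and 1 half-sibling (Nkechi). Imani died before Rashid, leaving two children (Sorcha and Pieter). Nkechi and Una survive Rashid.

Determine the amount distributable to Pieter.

The entire ₹195,000 passes to the siblings and their issue.
Counting each half-blood sibling's line as half a unit, there are 5/2 units in ₹195,000, so one unit is ₹78,000. Whole-blood lines (Una and Imani) take ₹78,000 each; half-blood lines (Nkechi) take ₹39,000 each.
Imani's share (₹78,000) is divided into 2 shares of ₹39,000: Sorcha and Pieter each take ₹39,000.

Pieter receives ₹39,000.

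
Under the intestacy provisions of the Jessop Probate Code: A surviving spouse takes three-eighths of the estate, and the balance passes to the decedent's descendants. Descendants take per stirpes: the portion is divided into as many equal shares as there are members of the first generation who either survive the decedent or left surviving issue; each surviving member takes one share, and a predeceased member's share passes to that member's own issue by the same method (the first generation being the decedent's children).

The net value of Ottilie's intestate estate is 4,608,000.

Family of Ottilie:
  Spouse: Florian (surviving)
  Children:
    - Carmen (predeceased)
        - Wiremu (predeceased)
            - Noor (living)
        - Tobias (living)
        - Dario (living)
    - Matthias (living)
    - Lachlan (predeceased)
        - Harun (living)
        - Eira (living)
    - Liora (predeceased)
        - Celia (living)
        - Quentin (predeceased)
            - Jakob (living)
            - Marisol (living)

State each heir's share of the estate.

Florian: 1,728,000; Noor: 240,000; Tobias: 240,000; Dario: 240,000; Matthias: 720,000; Harun: 360,000; Eira: 360,000; Celia: 360,000; Jakob: 180,000; Marisol: 180,000

Florian takes three-eighths of 4,608,000 = 1,728,000. The remaining 2,880,000 passes to the descendants.
The descendants' portion (2,880,000) is divided into 4 shares of 720,000: Matthias takes 720,000; Carmen's 720,000 share passes to Carmen's issue; Lachlan's 720,000 share passes to Lachlan's issue; Liora's 720,000 share passes to Liora's issue.
Carmen's share (720,000) is divided into 3 shares of 240,000: Tobias and Dario each take 240,000; Wiremu's 240,000 share passes to Wiremu's issue.
Wiremu's share (240,000) passes entirely to Noor.
Lachlan's share (720,000) is divided into 2 shares of 360,000: Harun and Eira each take 360,000.
Liora's share (720,000) is divided into 2 shares of 360,000: Celia takes 360,000; Quentin's 360,000 share passes to Quentin's issue.
Quentin's share (360,000) is divided into 2 shares of 180,000: Jakob and Marisol each take 180,000.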